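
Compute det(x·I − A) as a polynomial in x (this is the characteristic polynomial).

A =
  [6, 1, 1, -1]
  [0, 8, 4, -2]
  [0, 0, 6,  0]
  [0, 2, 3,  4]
x^4 - 24*x^3 + 216*x^2 - 864*x + 1296

Expanding det(x·I − A) (e.g. by cofactor expansion or by noting that A is similar to its Jordan form J, which has the same characteristic polynomial as A) gives
  χ_A(x) = x^4 - 24*x^3 + 216*x^2 - 864*x + 1296
which factors as (x - 6)^4. The eigenvalues (with algebraic multiplicities) are λ = 6 with multiplicity 4.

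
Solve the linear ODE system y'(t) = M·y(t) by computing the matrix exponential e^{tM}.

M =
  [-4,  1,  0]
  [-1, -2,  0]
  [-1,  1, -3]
e^{tM} =
  [-t*exp(-3*t) + exp(-3*t), t*exp(-3*t), 0]
  [-t*exp(-3*t), t*exp(-3*t) + exp(-3*t), 0]
  [-t*exp(-3*t), t*exp(-3*t), exp(-3*t)]

Strategy: write M = P · J · P⁻¹ where J is a Jordan canonical form, so e^{tM} = P · e^{tJ} · P⁻¹, and e^{tJ} can be computed block-by-block.

M has Jordan form
J =
  [-3,  1,  0]
  [ 0, -3,  0]
  [ 0,  0, -3]
(up to reordering of blocks).

Per-block formulas:
  For a 1×1 block at λ = -3: exp(t · [-3]) = [e^(-3t)].
  For a 2×2 Jordan block J_2(-3): exp(t · J_2(-3)) = e^(-3t)·(I + t·N), where N is the 2×2 nilpotent shift.

After assembling e^{tJ} and conjugating by P, we get:

e^{tM} =
  [-t*exp(-3*t) + exp(-3*t), t*exp(-3*t), 0]
  [-t*exp(-3*t), t*exp(-3*t) + exp(-3*t), 0]
  [-t*exp(-3*t), t*exp(-3*t), exp(-3*t)]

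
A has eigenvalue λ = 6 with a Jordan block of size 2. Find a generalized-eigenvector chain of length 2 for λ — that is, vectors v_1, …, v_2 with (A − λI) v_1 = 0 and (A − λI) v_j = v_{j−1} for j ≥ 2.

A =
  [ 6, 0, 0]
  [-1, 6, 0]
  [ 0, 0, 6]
A Jordan chain for λ = 6 of length 2:
v_1 = (0, -1, 0)ᵀ
v_2 = (1, 0, 0)ᵀ

Let N = A − (6)·I. We want v_2 with N^2 v_2 = 0 but N^1 v_2 ≠ 0; then v_{j-1} := N · v_j for j = 2, …, 2.

Pick v_2 = (1, 0, 0)ᵀ.
Then v_1 = N · v_2 = (0, -1, 0)ᵀ.

Sanity check: (A − (6)·I) v_1 = (0, 0, 0)ᵀ = 0. ✓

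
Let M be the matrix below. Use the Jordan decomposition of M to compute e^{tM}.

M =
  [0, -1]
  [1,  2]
e^{tM} =
  [-t*exp(t) + exp(t), -t*exp(t)]
  [t*exp(t), t*exp(t) + exp(t)]

Strategy: write M = P · J · P⁻¹ where J is a Jordan canonical form, so e^{tM} = P · e^{tJ} · P⁻¹, and e^{tJ} can be computed block-by-block.

M has Jordan form
J =
  [1, 1]
  [0, 1]
(up to reordering of blocks).

Per-block formulas:
  For a 2×2 Jordan block J_2(1): exp(t · J_2(1)) = e^(1t)·(I + t·N), where N is the 2×2 nilpotent shift.

After assembling e^{tJ} and conjugating by P, we get:

e^{tM} =
  [-t*exp(t) + exp(t), -t*exp(t)]
  [t*exp(t), t*exp(t) + exp(t)]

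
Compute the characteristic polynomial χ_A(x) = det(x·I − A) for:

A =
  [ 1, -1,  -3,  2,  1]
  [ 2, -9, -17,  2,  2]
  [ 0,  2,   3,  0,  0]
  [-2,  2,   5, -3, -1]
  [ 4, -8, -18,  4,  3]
x^5 + 5*x^4 + 10*x^3 + 10*x^2 + 5*x + 1

Expanding det(x·I − A) (e.g. by cofactor expansion or by noting that A is similar to its Jordan form J, which has the same characteristic polynomial as A) gives
  χ_A(x) = x^5 + 5*x^4 + 10*x^3 + 10*x^2 + 5*x + 1
which factors as (x + 1)^5. The eigenvalues (with algebraic multiplicities) are λ = -1 with multiplicity 5.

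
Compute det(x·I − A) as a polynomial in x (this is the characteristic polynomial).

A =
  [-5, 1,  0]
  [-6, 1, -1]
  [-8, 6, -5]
x^3 + 9*x^2 + 27*x + 27

Expanding det(x·I − A) (e.g. by cofactor expansion or by noting that A is similar to its Jordan form J, which has the same characteristic polynomial as A) gives
  χ_A(x) = x^3 + 9*x^2 + 27*x + 27
which factors as (x + 3)^3. The eigenvalues (with algebraic multiplicities) are λ = -3 with multiplicity 3.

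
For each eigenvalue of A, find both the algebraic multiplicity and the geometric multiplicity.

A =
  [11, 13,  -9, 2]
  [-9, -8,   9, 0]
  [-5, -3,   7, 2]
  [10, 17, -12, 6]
λ = 4: alg = 4, geom = 2

Step 1 — factor the characteristic polynomial to read off the algebraic multiplicities:
  χ_A(x) = (x - 4)^4

Step 2 — compute geometric multiplicities via the rank-nullity identity g(λ) = n − rank(A − λI):
  rank(A − (4)·I) = 2, so dim ker(A − (4)·I) = n − 2 = 2

Summary:
  λ = 4: algebraic multiplicity = 4, geometric multiplicity = 2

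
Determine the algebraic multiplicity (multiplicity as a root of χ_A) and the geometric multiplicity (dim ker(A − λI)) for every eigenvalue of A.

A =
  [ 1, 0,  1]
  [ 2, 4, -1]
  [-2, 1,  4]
λ = 3: alg = 3, geom = 1

Step 1 — factor the characteristic polynomial to read off the algebraic multiplicities:
  χ_A(x) = (x - 3)^3

Step 2 — compute geometric multiplicities via the rank-nullity identity g(λ) = n − rank(A − λI):
  rank(A − (3)·I) = 2, so dim ker(A − (3)·I) = n − 2 = 1

Summary:
  λ = 3: algebraic multiplicity = 3, geometric multiplicity = 1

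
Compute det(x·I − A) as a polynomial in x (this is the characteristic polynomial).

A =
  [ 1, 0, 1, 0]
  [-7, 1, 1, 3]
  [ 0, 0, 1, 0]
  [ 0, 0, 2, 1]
x^4 - 4*x^3 + 6*x^2 - 4*x + 1

Expanding det(x·I − A) (e.g. by cofactor expansion or by noting that A is similar to its Jordan form J, which has the same characteristic polynomial as A) gives
  χ_A(x) = x^4 - 4*x^3 + 6*x^2 - 4*x + 1
which factors as (x - 1)^4. The eigenvalues (with algebraic multiplicities) are λ = 1 with multiplicity 4.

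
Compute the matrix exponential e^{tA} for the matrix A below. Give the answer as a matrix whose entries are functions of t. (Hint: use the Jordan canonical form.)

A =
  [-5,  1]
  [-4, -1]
e^{tA} =
  [-2*t*exp(-3*t) + exp(-3*t), t*exp(-3*t)]
  [-4*t*exp(-3*t), 2*t*exp(-3*t) + exp(-3*t)]

Strategy: write A = P · J · P⁻¹ where J is a Jordan canonical form, so e^{tA} = P · e^{tJ} · P⁻¹, and e^{tJ} can be computed block-by-block.

A has Jordan form
J =
  [-3,  1]
  [ 0, -3]
(up to reordering of blocks).

Per-block formulas:
  For a 2×2 Jordan block J_2(-3): exp(t · J_2(-3)) = e^(-3t)·(I + t·N), where N is the 2×2 nilpotent shift.

After assembling e^{tJ} and conjugating by P, we get:

e^{tA} =
  [-2*t*exp(-3*t) + exp(-3*t), t*exp(-3*t)]
  [-4*t*exp(-3*t), 2*t*exp(-3*t) + exp(-3*t)]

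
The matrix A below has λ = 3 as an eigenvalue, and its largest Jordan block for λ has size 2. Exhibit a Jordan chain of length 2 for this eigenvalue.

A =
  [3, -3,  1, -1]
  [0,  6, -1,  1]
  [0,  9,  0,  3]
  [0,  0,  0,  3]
A Jordan chain for λ = 3 of length 2:
v_1 = (-3, 3, 9, 0)ᵀ
v_2 = (0, 1, 0, 0)ᵀ

Let N = A − (3)·I. We want v_2 with N^2 v_2 = 0 but N^1 v_2 ≠ 0; then v_{j-1} := N · v_j for j = 2, …, 2.

Pick v_2 = (0, 1, 0, 0)ᵀ.
Then v_1 = N · v_2 = (-3, 3, 9, 0)ᵀ.

Sanity check: (A − (3)·I) v_1 = (0, 0, 0, 0)ᵀ = 0. ✓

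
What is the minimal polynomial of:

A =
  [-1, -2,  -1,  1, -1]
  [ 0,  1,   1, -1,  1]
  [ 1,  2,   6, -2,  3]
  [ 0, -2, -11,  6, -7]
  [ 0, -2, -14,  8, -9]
x^4 - 2*x^3 + 2*x - 1

The characteristic polynomial is χ_A(x) = (x - 1)^4*(x + 1), so the eigenvalues are known. The minimal polynomial is
  m_A(x) = Π_λ (x − λ)^{k_λ}
where k_λ is the size of the *largest* Jordan block for λ (equivalently, the smallest k with (A − λI)^k v = 0 for every generalised eigenvector v of λ).

  λ = -1: largest Jordan block has size 1, contributing (x + 1)
  λ = 1: largest Jordan block has size 3, contributing (x − 1)^3

So m_A(x) = (x - 1)^3*(x + 1) = x^4 - 2*x^3 + 2*x - 1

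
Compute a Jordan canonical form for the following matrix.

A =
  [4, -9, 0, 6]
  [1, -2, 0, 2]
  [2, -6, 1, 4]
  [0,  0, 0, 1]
J_2(1) ⊕ J_1(1) ⊕ J_1(1)

The characteristic polynomial is
  det(x·I − A) = x^4 - 4*x^3 + 6*x^2 - 4*x + 1 = (x - 1)^4

Eigenvalues and multiplicities (the geometric multiplicity of λ is n − rank(A − λI), which equals the number of Jordan blocks for λ):
  λ = 1: algebraic multiplicity = 4, geometric multiplicity = 3

Determining the block sizes for each eigenvalue:
  λ = 1: 3 blocks summing to 4 forces exactly one block of size 2 and the rest size 1 → block sizes [2, 1, 1]

Assembling the blocks gives a Jordan form
J =
  [1, 1, 0, 0]
  [0, 1, 0, 0]
  [0, 0, 1, 0]
  [0, 0, 0, 1]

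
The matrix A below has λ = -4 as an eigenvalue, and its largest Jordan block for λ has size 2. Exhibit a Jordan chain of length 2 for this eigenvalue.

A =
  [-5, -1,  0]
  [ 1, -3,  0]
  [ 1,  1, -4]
A Jordan chain for λ = -4 of length 2:
v_1 = (-1, 1, 1)ᵀ
v_2 = (1, 0, 0)ᵀ

Let N = A − (-4)·I. We want v_2 with N^2 v_2 = 0 but N^1 v_2 ≠ 0; then v_{j-1} := N · v_j for j = 2, …, 2.

Pick v_2 = (1, 0, 0)ᵀ.
Then v_1 = N · v_2 = (-1, 1, 1)ᵀ.

Sanity check: (A − (-4)·I) v_1 = (0, 0, 0)ᵀ = 0. ✓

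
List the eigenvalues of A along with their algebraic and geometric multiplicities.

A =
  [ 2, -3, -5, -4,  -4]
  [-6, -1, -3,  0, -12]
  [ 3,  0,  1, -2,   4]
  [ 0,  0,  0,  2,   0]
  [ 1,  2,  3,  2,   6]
λ = 2: alg = 5, geom = 3

Step 1 — factor the characteristic polynomial to read off the algebraic multiplicities:
  χ_A(x) = (x - 2)^5

Step 2 — compute geometric multiplicities via the rank-nullity identity g(λ) = n − rank(A − λI):
  rank(A − (2)·I) = 2, so dim ker(A − (2)·I) = n − 2 = 3

Summary:
  λ = 2: algebraic multiplicity = 5, geometric multiplicity = 3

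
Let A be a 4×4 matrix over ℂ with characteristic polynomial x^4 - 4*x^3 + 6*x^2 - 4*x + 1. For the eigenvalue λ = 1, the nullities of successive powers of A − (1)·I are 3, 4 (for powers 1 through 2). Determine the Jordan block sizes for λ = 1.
Block sizes for λ = 1: [2, 1, 1]

From the dimensions of kernels of powers, the number of Jordan blocks of size at least j is d_j − d_{j−1} where d_j = dim ker(N^j) (with d_0 = 0). Computing the differences gives [3, 1].
The number of blocks of size exactly k is (#blocks of size ≥ k) − (#blocks of size ≥ k + 1), so the partition is: 2 block(s) of size 1, 1 block(s) of size 2.
In nonincreasing order the block sizes are [2, 1, 1].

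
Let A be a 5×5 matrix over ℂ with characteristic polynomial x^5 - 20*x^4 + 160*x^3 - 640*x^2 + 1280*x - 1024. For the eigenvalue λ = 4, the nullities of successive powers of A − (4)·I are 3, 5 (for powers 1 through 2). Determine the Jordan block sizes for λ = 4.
Block sizes for λ = 4: [2, 2, 1]

From the dimensions of kernels of powers, the number of Jordan blocks of size at least j is d_j − d_{j−1} where d_j = dim ker(N^j) (with d_0 = 0). Computing the differences gives [3, 2].
The number of blocks of size exactly k is (#blocks of size ≥ k) − (#blocks of size ≥ k + 1), so the partition is: 1 block(s) of size 1, 2 block(s) of size 2.
In nonincreasing order the block sizes are [2, 2, 1].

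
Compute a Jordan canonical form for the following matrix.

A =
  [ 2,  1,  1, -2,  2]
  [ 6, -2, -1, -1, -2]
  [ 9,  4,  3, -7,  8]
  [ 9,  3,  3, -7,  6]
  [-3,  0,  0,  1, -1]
J_2(-1) ⊕ J_2(-1) ⊕ J_1(-1)

The characteristic polynomial is
  det(x·I − A) = x^5 + 5*x^4 + 10*x^3 + 10*x^2 + 5*x + 1 = (x + 1)^5

Eigenvalues and multiplicities (the geometric multiplicity of λ is n − rank(A − λI), which equals the number of Jordan blocks for λ):
  λ = -1: algebraic multiplicity = 5, geometric multiplicity = 3

Determining the block sizes for each eigenvalue:
  λ = -1: with am = 5 and gm = 3, the partition is not yet determined (e.g. several partitions of 5 into 3 parts exist). Let N = A − (-1)·I. Computing rank(N^1) = 2, rank(N^2) = 0; the number of blocks of size ≥ j is rank(N^{j−1}) − rank(N^j), giving [3, 2]. So we have 2 block(s) of size 2, 1 block(s) of size 1 → block sizes [2, 2, 1]

Assembling the blocks gives a Jordan form
J =
  [-1,  1,  0,  0,  0]
  [ 0, -1,  0,  0,  0]
  [ 0,  0, -1,  1,  0]
  [ 0,  0,  0, -1,  0]
  [ 0,  0,  0,  0, -1]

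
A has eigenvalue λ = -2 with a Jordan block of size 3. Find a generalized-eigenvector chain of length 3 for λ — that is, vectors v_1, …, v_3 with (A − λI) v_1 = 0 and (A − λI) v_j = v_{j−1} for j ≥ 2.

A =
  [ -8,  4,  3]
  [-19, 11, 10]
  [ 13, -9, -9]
A Jordan chain for λ = -2 of length 3:
v_1 = (-1, -3, 2)ᵀ
v_2 = (-6, -19, 13)ᵀ
v_3 = (1, 0, 0)ᵀ

Let N = A − (-2)·I. We want v_3 with N^3 v_3 = 0 but N^2 v_3 ≠ 0; then v_{j-1} := N · v_j for j = 3, …, 2.

Pick v_3 = (1, 0, 0)ᵀ.
Then v_2 = N · v_3 = (-6, -19, 13)ᵀ.
Then v_1 = N · v_2 = (-1, -3, 2)ᵀ.

Sanity check: (A − (-2)·I) v_1 = (0, 0, 0)ᵀ = 0. ✓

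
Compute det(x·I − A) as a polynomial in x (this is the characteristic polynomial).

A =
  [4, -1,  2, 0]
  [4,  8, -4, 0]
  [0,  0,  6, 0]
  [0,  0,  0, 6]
x^4 - 24*x^3 + 216*x^2 - 864*x + 1296

Expanding det(x·I − A) (e.g. by cofactor expansion or by noting that A is similar to its Jordan form J, which has the same characteristic polynomial as A) gives
  χ_A(x) = x^4 - 24*x^3 + 216*x^2 - 864*x + 1296
which factors as (x - 6)^4. The eigenvalues (with algebraic multiplicities) are λ = 6 with multiplicity 4.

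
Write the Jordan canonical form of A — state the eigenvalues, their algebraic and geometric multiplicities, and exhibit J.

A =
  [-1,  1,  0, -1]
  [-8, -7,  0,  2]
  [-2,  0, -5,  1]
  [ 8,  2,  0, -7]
J_2(-5) ⊕ J_2(-5)

The characteristic polynomial is
  det(x·I − A) = x^4 + 20*x^3 + 150*x^2 + 500*x + 625 = (x + 5)^4

Eigenvalues and multiplicities (the geometric multiplicity of λ is n − rank(A − λI), which equals the number of Jordan blocks for λ):
  λ = -5: algebraic multiplicity = 4, geometric multiplicity = 2

Determining the block sizes for each eigenvalue:
  λ = -5: with am = 4 and gm = 2, the partition is not yet determined (e.g. several partitions of 4 into 2 parts exist). Let N = A − (-5)·I. Computing rank(N^1) = 2, rank(N^2) = 0; the number of blocks of size ≥ j is rank(N^{j−1}) − rank(N^j), giving [2, 2]. So we have 2 block(s) of size 2 → block sizes [2, 2]

Assembling the blocks gives a Jordan form
J =
  [-5,  1,  0,  0]
  [ 0, -5,  0,  0]
  [ 0,  0, -5,  1]
  [ 0,  0,  0, -5]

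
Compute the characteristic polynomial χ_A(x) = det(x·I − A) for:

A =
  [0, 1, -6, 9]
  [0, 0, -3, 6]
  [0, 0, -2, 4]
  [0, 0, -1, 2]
x^4

Expanding det(x·I − A) (e.g. by cofactor expansion or by noting that A is similar to its Jordan form J, which has the same characteristic polynomial as A) gives
  χ_A(x) = x^4
which factors as x^4. The eigenvalues (with algebraic multiplicities) are λ = 0 with multiplicity 4.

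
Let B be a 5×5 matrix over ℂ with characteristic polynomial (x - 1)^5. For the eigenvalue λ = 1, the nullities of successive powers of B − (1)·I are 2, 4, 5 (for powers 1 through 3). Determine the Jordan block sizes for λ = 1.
Block sizes for λ = 1: [3, 2]

From the dimensions of kernels of powers, the number of Jordan blocks of size at least j is d_j − d_{j−1} where d_j = dim ker(N^j) (with d_0 = 0). Computing the differences gives [2, 2, 1].
The number of blocks of size exactly k is (#blocks of size ≥ k) − (#blocks of size ≥ k + 1), so the partition is: 1 block(s) of size 2, 1 block(s) of size 3.
In nonincreasing order the block sizes are [3, 2].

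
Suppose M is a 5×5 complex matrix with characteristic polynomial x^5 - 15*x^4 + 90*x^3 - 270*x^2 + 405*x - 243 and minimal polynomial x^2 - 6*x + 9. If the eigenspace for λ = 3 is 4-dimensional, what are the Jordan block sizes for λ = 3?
Block sizes for λ = 3: [2, 1, 1, 1]

Step 1 — from the characteristic polynomial, algebraic multiplicity of λ = 3 is 5. From dim ker(M − (3)·I) = 4, there are exactly 4 Jordan blocks for λ = 3.
Step 2 — from the minimal polynomial, the factor (x − 3)^2 tells us the largest block for λ = 3 has size 2.
Step 3 — with total size 5, 4 blocks, and largest block 2, the block sizes (in nonincreasing order) are [2, 1, 1, 1].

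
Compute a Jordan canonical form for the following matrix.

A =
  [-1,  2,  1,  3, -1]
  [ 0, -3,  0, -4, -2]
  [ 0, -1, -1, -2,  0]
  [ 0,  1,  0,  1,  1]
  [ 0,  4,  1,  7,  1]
J_2(-1) ⊕ J_1(-1) ⊕ J_2(0)

The characteristic polynomial is
  det(x·I − A) = x^5 + 3*x^4 + 3*x^3 + x^2 = x^2*(x + 1)^3

Eigenvalues and multiplicities (the geometric multiplicity of λ is n − rank(A − λI), which equals the number of Jordan blocks for λ):
  λ = -1: algebraic multiplicity = 3, geometric multiplicity = 2
  λ = 0: algebraic multiplicity = 2, geometric multiplicity = 1

Determining the block sizes for each eigenvalue:
  λ = -1: 2 blocks summing to 3 forces exactly one block of size 2 and the rest size 1 → block sizes [2, 1]
  λ = 0: one block (gm = 1), so the single block has size am = 2 → block sizes [2]

Assembling the blocks gives a Jordan form
J =
  [-1,  1,  0, 0, 0]
  [ 0, -1,  0, 0, 0]
  [ 0,  0, -1, 0, 0]
  [ 0,  0,  0, 0, 1]
  [ 0,  0,  0, 0, 0]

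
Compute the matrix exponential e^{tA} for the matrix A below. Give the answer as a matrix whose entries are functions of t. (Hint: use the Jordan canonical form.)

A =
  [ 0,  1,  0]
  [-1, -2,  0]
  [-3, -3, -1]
e^{tA} =
  [t*exp(-t) + exp(-t), t*exp(-t), 0]
  [-t*exp(-t), -t*exp(-t) + exp(-t), 0]
  [-3*t*exp(-t), -3*t*exp(-t), exp(-t)]

Strategy: write A = P · J · P⁻¹ where J is a Jordan canonical form, so e^{tA} = P · e^{tJ} · P⁻¹, and e^{tJ} can be computed block-by-block.

A has Jordan form
J =
  [-1,  1,  0]
  [ 0, -1,  0]
  [ 0,  0, -1]
(up to reordering of blocks).

Per-block formulas:
  For a 1×1 block at λ = -1: exp(t · [-1]) = [e^(-1t)].
  For a 2×2 Jordan block J_2(-1): exp(t · J_2(-1)) = e^(-1t)·(I + t·N), where N is the 2×2 nilpotent shift.

After assembling e^{tJ} and conjugating by P, we get:

e^{tA} =
  [t*exp(-t) + exp(-t), t*exp(-t), 0]
  [-t*exp(-t), -t*exp(-t) + exp(-t), 0]
  [-3*t*exp(-t), -3*t*exp(-t), exp(-t)]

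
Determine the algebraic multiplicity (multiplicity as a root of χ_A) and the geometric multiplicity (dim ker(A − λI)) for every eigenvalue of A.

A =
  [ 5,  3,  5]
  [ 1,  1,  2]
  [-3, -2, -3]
λ = 1: alg = 3, geom = 1

Step 1 — factor the characteristic polynomial to read off the algebraic multiplicities:
  χ_A(x) = (x - 1)^3

Step 2 — compute geometric multiplicities via the rank-nullity identity g(λ) = n − rank(A − λI):
  rank(A − (1)·I) = 2, so dim ker(A − (1)·I) = n − 2 = 1

Summary:
  λ = 1: algebraic multiplicity = 3, geometric multiplicity = 1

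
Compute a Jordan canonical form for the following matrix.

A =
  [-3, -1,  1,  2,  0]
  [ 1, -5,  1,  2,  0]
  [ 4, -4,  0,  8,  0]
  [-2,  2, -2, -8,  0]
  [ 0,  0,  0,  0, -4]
J_2(-4) ⊕ J_1(-4) ⊕ J_1(-4) ⊕ J_1(-4)

The characteristic polynomial is
  det(x·I − A) = x^5 + 20*x^4 + 160*x^3 + 640*x^2 + 1280*x + 1024 = (x + 4)^5

Eigenvalues and multiplicities (the geometric multiplicity of λ is n − rank(A − λI), which equals the number of Jordan blocks for λ):
  λ = -4: algebraic multiplicity = 5, geometric multiplicity = 4

Determining the block sizes for each eigenvalue:
  λ = -4: 4 blocks summing to 5 forces exactly one block of size 2 and the rest size 1 → block sizes [2, 1, 1, 1]

Assembling the blocks gives a Jordan form
J =
  [-4,  1,  0,  0,  0]
  [ 0, -4,  0,  0,  0]
  [ 0,  0, -4,  0,  0]
  [ 0,  0,  0, -4,  0]
  [ 0,  0,  0,  0, -4]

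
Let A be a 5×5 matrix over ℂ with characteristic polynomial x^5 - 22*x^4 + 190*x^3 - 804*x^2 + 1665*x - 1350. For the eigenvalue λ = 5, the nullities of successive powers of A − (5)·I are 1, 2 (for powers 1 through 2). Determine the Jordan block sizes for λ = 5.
Block sizes for λ = 5: [2]

From the dimensions of kernels of powers, the number of Jordan blocks of size at least j is d_j − d_{j−1} where d_j = dim ker(N^j) (with d_0 = 0). Computing the differences gives [1, 1].
The number of blocks of size exactly k is (#blocks of size ≥ k) − (#blocks of size ≥ k + 1), so the partition is: 1 block(s) of size 2.
In nonincreasing order the block sizes are [2].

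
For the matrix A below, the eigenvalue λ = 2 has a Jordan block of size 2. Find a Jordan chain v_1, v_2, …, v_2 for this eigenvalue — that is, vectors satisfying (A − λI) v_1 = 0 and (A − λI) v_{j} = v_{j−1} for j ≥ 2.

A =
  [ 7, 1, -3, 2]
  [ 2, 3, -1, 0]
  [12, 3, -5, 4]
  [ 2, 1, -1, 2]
A Jordan chain for λ = 2 of length 2:
v_1 = (0, -3, -3, -3)ᵀ
v_2 = (1, -5, 0, 0)ᵀ

Let N = A − (2)·I. We want v_2 with N^2 v_2 = 0 but N^1 v_2 ≠ 0; then v_{j-1} := N · v_j for j = 2, …, 2.

Pick v_2 = (1, -5, 0, 0)ᵀ.
Then v_1 = N · v_2 = (0, -3, -3, -3)ᵀ.

Sanity check: (A − (2)·I) v_1 = (0, 0, 0, 0)ᵀ = 0. ✓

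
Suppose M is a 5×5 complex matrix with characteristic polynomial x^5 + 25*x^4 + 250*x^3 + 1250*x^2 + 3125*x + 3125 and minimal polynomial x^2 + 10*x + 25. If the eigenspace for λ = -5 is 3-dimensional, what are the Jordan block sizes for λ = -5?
Block sizes for λ = -5: [2, 2, 1]

Step 1 — from the characteristic polynomial, algebraic multiplicity of λ = -5 is 5. From dim ker(M − (-5)·I) = 3, there are exactly 3 Jordan blocks for λ = -5.
Step 2 — from the minimal polynomial, the factor (x + 5)^2 tells us the largest block for λ = -5 has size 2.
Step 3 — with total size 5, 3 blocks, and largest block 2, the block sizes (in nonincreasing order) are [2, 2, 1].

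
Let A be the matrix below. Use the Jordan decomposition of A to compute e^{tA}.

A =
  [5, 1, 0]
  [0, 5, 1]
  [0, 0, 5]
e^{tA} =
  [exp(5*t), t*exp(5*t), t^2*exp(5*t)/2]
  [0, exp(5*t), t*exp(5*t)]
  [0, 0, exp(5*t)]

Strategy: write A = P · J · P⁻¹ where J is a Jordan canonical form, so e^{tA} = P · e^{tJ} · P⁻¹, and e^{tJ} can be computed block-by-block.

A has Jordan form
J =
  [5, 1, 0]
  [0, 5, 1]
  [0, 0, 5]
(up to reordering of blocks).

Per-block formulas:
  For a 3×3 Jordan block J_3(5): exp(t · J_3(5)) = e^(5t)·(I + t·N + (t^2/2)·N^2), where N is the 3×3 nilpotent shift.

After assembling e^{tJ} and conjugating by P, we get:

e^{tA} =
  [exp(5*t), t*exp(5*t), t^2*exp(5*t)/2]
  [0, exp(5*t), t*exp(5*t)]
  [0, 0, exp(5*t)]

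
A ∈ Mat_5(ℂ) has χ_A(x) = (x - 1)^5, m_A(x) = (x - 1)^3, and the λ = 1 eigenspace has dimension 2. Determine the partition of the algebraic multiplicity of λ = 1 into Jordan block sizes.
Block sizes for λ = 1: [3, 2]

Step 1 — from the characteristic polynomial, algebraic multiplicity of λ = 1 is 5. From dim ker(A − (1)·I) = 2, there are exactly 2 Jordan blocks for λ = 1.
Step 2 — from the minimal polynomial, the factor (x − 1)^3 tells us the largest block for λ = 1 has size 3.
Step 3 — with total size 5, 2 blocks, and largest block 3, the block sizes (in nonincreasing order) are [3, 2].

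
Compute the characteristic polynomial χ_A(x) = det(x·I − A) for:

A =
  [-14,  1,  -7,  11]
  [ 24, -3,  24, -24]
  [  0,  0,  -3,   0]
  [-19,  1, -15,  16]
x^4 + 4*x^3 - 18*x^2 - 108*x - 135

Expanding det(x·I − A) (e.g. by cofactor expansion or by noting that A is similar to its Jordan form J, which has the same characteristic polynomial as A) gives
  χ_A(x) = x^4 + 4*x^3 - 18*x^2 - 108*x - 135
which factors as (x - 5)*(x + 3)^3. The eigenvalues (with algebraic multiplicities) are λ = -3 with multiplicity 3, λ = 5 with multiplicity 1.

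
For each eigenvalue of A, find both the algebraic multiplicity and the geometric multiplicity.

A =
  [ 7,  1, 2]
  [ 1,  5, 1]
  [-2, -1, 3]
λ = 5: alg = 3, geom = 1

Step 1 — factor the characteristic polynomial to read off the algebraic multiplicities:
  χ_A(x) = (x - 5)^3

Step 2 — compute geometric multiplicities via the rank-nullity identity g(λ) = n − rank(A − λI):
  rank(A − (5)·I) = 2, so dim ker(A − (5)·I) = n − 2 = 1

Summary:
  λ = 5: algebraic multiplicity = 3, geometric multiplicity = 1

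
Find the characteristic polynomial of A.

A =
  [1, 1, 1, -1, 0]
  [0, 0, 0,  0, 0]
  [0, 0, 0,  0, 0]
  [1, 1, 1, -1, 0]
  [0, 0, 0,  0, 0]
x^5

Expanding det(x·I − A) (e.g. by cofactor expansion or by noting that A is similar to its Jordan form J, which has the same characteristic polynomial as A) gives
  χ_A(x) = x^5
which factors as x^5. The eigenvalues (with algebraic multiplicities) are λ = 0 with multiplicity 5.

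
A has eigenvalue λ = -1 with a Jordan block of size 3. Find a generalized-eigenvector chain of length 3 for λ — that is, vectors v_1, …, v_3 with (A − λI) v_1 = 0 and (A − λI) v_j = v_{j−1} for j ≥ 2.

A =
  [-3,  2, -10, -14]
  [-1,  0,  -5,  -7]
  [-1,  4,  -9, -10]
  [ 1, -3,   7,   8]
A Jordan chain for λ = -1 of length 3:
v_1 = (-2, -1, -4, 3)ᵀ
v_2 = (-2, -1, -1, 1)ᵀ
v_3 = (1, 0, 0, 0)ᵀ

Let N = A − (-1)·I. We want v_3 with N^3 v_3 = 0 but N^2 v_3 ≠ 0; then v_{j-1} := N · v_j for j = 3, …, 2.

Pick v_3 = (1, 0, 0, 0)ᵀ.
Then v_2 = N · v_3 = (-2, -1, -1, 1)ᵀ.
Then v_1 = N · v_2 = (-2, -1, -4, 3)ᵀ.

Sanity check: (A − (-1)·I) v_1 = (0, 0, 0, 0)ᵀ = 0. ✓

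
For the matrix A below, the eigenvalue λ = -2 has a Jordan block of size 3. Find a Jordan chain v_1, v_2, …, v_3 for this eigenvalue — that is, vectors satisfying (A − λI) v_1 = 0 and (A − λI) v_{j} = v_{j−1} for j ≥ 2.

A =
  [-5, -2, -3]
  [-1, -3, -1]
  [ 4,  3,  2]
A Jordan chain for λ = -2 of length 3:
v_1 = (-1, 0, 1)ᵀ
v_2 = (-3, -1, 4)ᵀ
v_3 = (1, 0, 0)ᵀ

Let N = A − (-2)·I. We want v_3 with N^3 v_3 = 0 but N^2 v_3 ≠ 0; then v_{j-1} := N · v_j for j = 3, …, 2.

Pick v_3 = (1, 0, 0)ᵀ.
Then v_2 = N · v_3 = (-3, -1, 4)ᵀ.
Then v_1 = N · v_2 = (-1, 0, 1)ᵀ.

Sanity check: (A − (-2)·I) v_1 = (0, 0, 0)ᵀ = 0. ✓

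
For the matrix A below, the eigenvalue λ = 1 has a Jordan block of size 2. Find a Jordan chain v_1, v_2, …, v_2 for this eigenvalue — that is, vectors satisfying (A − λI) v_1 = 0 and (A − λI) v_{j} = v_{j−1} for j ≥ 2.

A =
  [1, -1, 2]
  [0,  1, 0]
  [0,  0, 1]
A Jordan chain for λ = 1 of length 2:
v_1 = (-1, 0, 0)ᵀ
v_2 = (0, 1, 0)ᵀ

Let N = A − (1)·I. We want v_2 with N^2 v_2 = 0 but N^1 v_2 ≠ 0; then v_{j-1} := N · v_j for j = 2, …, 2.

Pick v_2 = (0, 1, 0)ᵀ.
Then v_1 = N · v_2 = (-1, 0, 0)ᵀ.

Sanity check: (A − (1)·I) v_1 = (0, 0, 0)ᵀ = 0. ✓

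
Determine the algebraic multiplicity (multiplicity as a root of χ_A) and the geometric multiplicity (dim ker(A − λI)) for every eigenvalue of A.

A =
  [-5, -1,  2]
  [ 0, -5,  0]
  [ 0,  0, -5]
λ = -5: alg = 3, geom = 2

Step 1 — factor the characteristic polynomial to read off the algebraic multiplicities:
  χ_A(x) = (x + 5)^3

Step 2 — compute geometric multiplicities via the rank-nullity identity g(λ) = n − rank(A − λI):
  rank(A − (-5)·I) = 1, so dim ker(A − (-5)·I) = n − 1 = 2

Summary:
  λ = -5: algebraic multiplicity = 3, geometric multiplicity = 2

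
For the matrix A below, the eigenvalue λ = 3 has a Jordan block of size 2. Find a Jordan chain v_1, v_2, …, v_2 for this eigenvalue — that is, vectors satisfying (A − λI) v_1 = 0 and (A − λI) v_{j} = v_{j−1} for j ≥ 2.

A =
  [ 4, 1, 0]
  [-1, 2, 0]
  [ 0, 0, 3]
A Jordan chain for λ = 3 of length 2:
v_1 = (1, -1, 0)ᵀ
v_2 = (1, 0, 0)ᵀ

Let N = A − (3)·I. We want v_2 with N^2 v_2 = 0 but N^1 v_2 ≠ 0; then v_{j-1} := N · v_j for j = 2, …, 2.

Pick v_2 = (1, 0, 0)ᵀ.
Then v_1 = N · v_2 = (1, -1, 0)ᵀ.

Sanity check: (A − (3)·I) v_1 = (0, 0, 0)ᵀ = 0. ✓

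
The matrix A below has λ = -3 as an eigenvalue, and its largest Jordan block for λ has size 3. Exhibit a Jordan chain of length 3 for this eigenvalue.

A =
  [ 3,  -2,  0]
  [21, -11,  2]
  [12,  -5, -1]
A Jordan chain for λ = -3 of length 3:
v_1 = (-6, -18, -9)ᵀ
v_2 = (6, 21, 12)ᵀ
v_3 = (1, 0, 0)ᵀ

Let N = A − (-3)·I. We want v_3 with N^3 v_3 = 0 but N^2 v_3 ≠ 0; then v_{j-1} := N · v_j for j = 3, …, 2.

Pick v_3 = (1, 0, 0)ᵀ.
Then v_2 = N · v_3 = (6, 21, 12)ᵀ.
Then v_1 = N · v_2 = (-6, -18, -9)ᵀ.

Sanity check: (A − (-3)·I) v_1 = (0, 0, 0)ᵀ = 0. ✓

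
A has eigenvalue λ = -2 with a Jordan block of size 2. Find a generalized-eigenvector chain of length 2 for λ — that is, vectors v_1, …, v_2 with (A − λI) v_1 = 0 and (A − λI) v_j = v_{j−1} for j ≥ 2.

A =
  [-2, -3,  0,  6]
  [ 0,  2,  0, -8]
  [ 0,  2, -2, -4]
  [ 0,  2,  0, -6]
A Jordan chain for λ = -2 of length 2:
v_1 = (-3, 4, 2, 2)ᵀ
v_2 = (0, 1, 0, 0)ᵀ

Let N = A − (-2)·I. We want v_2 with N^2 v_2 = 0 but N^1 v_2 ≠ 0; then v_{j-1} := N · v_j for j = 2, …, 2.

Pick v_2 = (0, 1, 0, 0)ᵀ.
Then v_1 = N · v_2 = (-3, 4, 2, 2)ᵀ.

Sanity check: (A − (-2)·I) v_1 = (0, 0, 0, 0)ᵀ = 0. ✓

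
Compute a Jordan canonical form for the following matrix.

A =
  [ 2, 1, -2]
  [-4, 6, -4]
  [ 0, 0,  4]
J_2(4) ⊕ J_1(4)

The characteristic polynomial is
  det(x·I − A) = x^3 - 12*x^2 + 48*x - 64 = (x - 4)^3

Eigenvalues and multiplicities (the geometric multiplicity of λ is n − rank(A − λI), which equals the number of Jordan blocks for λ):
  λ = 4: algebraic multiplicity = 3, geometric multiplicity = 2

Determining the block sizes for each eigenvalue:
  λ = 4: 2 blocks summing to 3 forces exactly one block of size 2 and the rest size 1 → block sizes [2, 1]

Assembling the blocks gives a Jordan form
J =
  [4, 1, 0]
  [0, 4, 0]
  [0, 0, 4]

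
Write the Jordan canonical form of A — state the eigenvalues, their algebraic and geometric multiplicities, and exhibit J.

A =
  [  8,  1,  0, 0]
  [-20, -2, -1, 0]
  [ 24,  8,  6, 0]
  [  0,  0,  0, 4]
J_3(4) ⊕ J_1(4)

The characteristic polynomial is
  det(x·I − A) = x^4 - 16*x^3 + 96*x^2 - 256*x + 256 = (x - 4)^4

Eigenvalues and multiplicities (the geometric multiplicity of λ is n − rank(A − λI), which equals the number of Jordan blocks for λ):
  λ = 4: algebraic multiplicity = 4, geometric multiplicity = 2

Determining the block sizes for each eigenvalue:
  λ = 4: with am = 4 and gm = 2, the partition is not yet determined (e.g. several partitions of 4 into 2 parts exist). Let N = A − (4)·I. Computing rank(N^1) = 2, rank(N^2) = 1, rank(N^3) = 0; the number of blocks of size ≥ j is rank(N^{j−1}) − rank(N^j), giving [2, 1, 1]. So we have 1 block(s) of size 3, 1 block(s) of size 1 → block sizes [3, 1]

Assembling the blocks gives a Jordan form
J =
  [4, 1, 0, 0]
  [0, 4, 1, 0]
  [0, 0, 4, 0]
  [0, 0, 0, 4]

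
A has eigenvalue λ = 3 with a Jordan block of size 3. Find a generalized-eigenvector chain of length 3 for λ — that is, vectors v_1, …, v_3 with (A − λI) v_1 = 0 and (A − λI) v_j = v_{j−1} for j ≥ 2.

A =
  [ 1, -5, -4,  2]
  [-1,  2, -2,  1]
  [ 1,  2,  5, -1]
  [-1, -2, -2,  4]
A Jordan chain for λ = 3 of length 3:
v_1 = (3, 0, -1, 1)ᵀ
v_2 = (-2, -1, 1, -1)ᵀ
v_3 = (1, 0, 0, 0)ᵀ

Let N = A − (3)·I. We want v_3 with N^3 v_3 = 0 but N^2 v_3 ≠ 0; then v_{j-1} := N · v_j for j = 3, …, 2.

Pick v_3 = (1, 0, 0, 0)ᵀ.
Then v_2 = N · v_3 = (-2, -1, 1, -1)ᵀ.
Then v_1 = N · v_2 = (3, 0, -1, 1)ᵀ.

Sanity check: (A − (3)·I) v_1 = (0, 0, 0, 0)ᵀ = 0. ✓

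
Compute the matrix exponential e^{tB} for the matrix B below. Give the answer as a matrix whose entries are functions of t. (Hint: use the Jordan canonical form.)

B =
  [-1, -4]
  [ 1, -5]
e^{tB} =
  [2*t*exp(-3*t) + exp(-3*t), -4*t*exp(-3*t)]
  [t*exp(-3*t), -2*t*exp(-3*t) + exp(-3*t)]

Strategy: write B = P · J · P⁻¹ where J is a Jordan canonical form, so e^{tB} = P · e^{tJ} · P⁻¹, and e^{tJ} can be computed block-by-block.

B has Jordan form
J =
  [-3,  1]
  [ 0, -3]
(up to reordering of blocks).

Per-block formulas:
  For a 2×2 Jordan block J_2(-3): exp(t · J_2(-3)) = e^(-3t)·(I + t·N), where N is the 2×2 nilpotent shift.

After assembling e^{tJ} and conjugating by P, we get:

e^{tB} =
  [2*t*exp(-3*t) + exp(-3*t), -4*t*exp(-3*t)]
  [t*exp(-3*t), -2*t*exp(-3*t) + exp(-3*t)]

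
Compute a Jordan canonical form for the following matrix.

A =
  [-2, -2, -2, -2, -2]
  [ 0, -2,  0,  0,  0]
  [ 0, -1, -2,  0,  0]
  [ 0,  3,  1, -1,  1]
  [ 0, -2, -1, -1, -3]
J_2(-2) ⊕ J_2(-2) ⊕ J_1(-2)

The characteristic polynomial is
  det(x·I − A) = x^5 + 10*x^4 + 40*x^3 + 80*x^2 + 80*x + 32 = (x + 2)^5

Eigenvalues and multiplicities (the geometric multiplicity of λ is n − rank(A − λI), which equals the number of Jordan blocks for λ):
  λ = -2: algebraic multiplicity = 5, geometric multiplicity = 3

Determining the block sizes for each eigenvalue:
  λ = -2: with am = 5 and gm = 3, the partition is not yet determined (e.g. several partitions of 5 into 3 parts exist). Let N = A − (-2)·I. Computing rank(N^1) = 2, rank(N^2) = 0; the number of blocks of size ≥ j is rank(N^{j−1}) − rank(N^j), giving [3, 2]. So we have 2 block(s) of size 2, 1 block(s) of size 1 → block sizes [2, 2, 1]

Assembling the blocks gives a Jordan form
J =
  [-2,  1,  0,  0,  0]
  [ 0, -2,  0,  0,  0]
  [ 0,  0, -2,  1,  0]
  [ 0,  0,  0, -2,  0]
  [ 0,  0,  0,  0, -2]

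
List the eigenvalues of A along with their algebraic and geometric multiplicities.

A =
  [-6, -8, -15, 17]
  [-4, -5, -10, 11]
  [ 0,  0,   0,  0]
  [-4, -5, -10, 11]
λ = 0: alg = 4, geom = 2

Step 1 — factor the characteristic polynomial to read off the algebraic multiplicities:
  χ_A(x) = x^4

Step 2 — compute geometric multiplicities via the rank-nullity identity g(λ) = n − rank(A − λI):
  rank(A − (0)·I) = 2, so dim ker(A − (0)·I) = n − 2 = 2

Summary:
  λ = 0: algebraic multiplicity = 4, geometric multiplicity = 2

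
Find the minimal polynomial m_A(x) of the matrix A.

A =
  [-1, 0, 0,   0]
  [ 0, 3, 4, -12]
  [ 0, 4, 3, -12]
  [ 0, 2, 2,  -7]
x^2 - 1

The characteristic polynomial is χ_A(x) = (x - 1)*(x + 1)^3, so the eigenvalues are known. The minimal polynomial is
  m_A(x) = Π_λ (x − λ)^{k_λ}
where k_λ is the size of the *largest* Jordan block for λ (equivalently, the smallest k with (A − λI)^k v = 0 for every generalised eigenvector v of λ).

  λ = -1: largest Jordan block has size 1, contributing (x + 1)
  λ = 1: largest Jordan block has size 1, contributing (x − 1)

So m_A(x) = (x - 1)*(x + 1) = x^2 - 1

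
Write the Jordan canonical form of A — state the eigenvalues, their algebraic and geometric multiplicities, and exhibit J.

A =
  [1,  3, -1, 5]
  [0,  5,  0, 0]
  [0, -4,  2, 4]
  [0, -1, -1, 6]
J_1(1) ⊕ J_2(4) ⊕ J_1(5)

The characteristic polynomial is
  det(x·I − A) = x^4 - 14*x^3 + 69*x^2 - 136*x + 80 = (x - 5)*(x - 4)^2*(x - 1)

Eigenvalues and multiplicities (the geometric multiplicity of λ is n − rank(A − λI), which equals the number of Jordan blocks for λ):
  λ = 1: algebraic multiplicity = 1, geometric multiplicity = 1
  λ = 4: algebraic multiplicity = 2, geometric multiplicity = 1
  λ = 5: algebraic multiplicity = 1, geometric multiplicity = 1

Determining the block sizes for each eigenvalue:
  λ = 1: one block (gm = 1), so the single block has size am = 1 → block sizes [1]
  λ = 4: one block (gm = 1), so the single block has size am = 2 → block sizes [2]
  λ = 5: one block (gm = 1), so the single block has size am = 1 → block sizes [1]

Assembling the blocks gives a Jordan form
J =
  [1, 0, 0, 0]
  [0, 4, 1, 0]
  [0, 0, 4, 0]
  [0, 0, 0, 5]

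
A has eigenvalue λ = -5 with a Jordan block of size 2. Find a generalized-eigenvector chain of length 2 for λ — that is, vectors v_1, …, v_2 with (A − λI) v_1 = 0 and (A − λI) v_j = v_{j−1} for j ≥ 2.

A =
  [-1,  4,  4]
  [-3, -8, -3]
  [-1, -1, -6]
A Jordan chain for λ = -5 of length 2:
v_1 = (4, -3, -1)ᵀ
v_2 = (1, 0, 0)ᵀ

Let N = A − (-5)·I. We want v_2 with N^2 v_2 = 0 but N^1 v_2 ≠ 0; then v_{j-1} := N · v_j for j = 2, …, 2.

Pick v_2 = (1, 0, 0)ᵀ.
Then v_1 = N · v_2 = (4, -3, -1)ᵀ.

Sanity check: (A − (-5)·I) v_1 = (0, 0, 0)ᵀ = 0. ✓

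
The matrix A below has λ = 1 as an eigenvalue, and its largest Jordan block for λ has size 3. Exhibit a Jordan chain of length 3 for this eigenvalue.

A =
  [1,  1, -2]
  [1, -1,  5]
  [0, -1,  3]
A Jordan chain for λ = 1 of length 3:
v_1 = (1, -2, -1)ᵀ
v_2 = (0, 1, 0)ᵀ
v_3 = (1, 0, 0)ᵀ

Let N = A − (1)·I. We want v_3 with N^3 v_3 = 0 but N^2 v_3 ≠ 0; then v_{j-1} := N · v_j for j = 3, …, 2.

Pick v_3 = (1, 0, 0)ᵀ.
Then v_2 = N · v_3 = (0, 1, 0)ᵀ.
Then v_1 = N · v_2 = (1, -2, -1)ᵀ.

Sanity check: (A − (1)·I) v_1 = (0, 0, 0)ᵀ = 0. ✓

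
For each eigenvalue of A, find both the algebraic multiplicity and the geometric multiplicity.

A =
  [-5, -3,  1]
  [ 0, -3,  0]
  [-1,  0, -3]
λ = -4: alg = 2, geom = 1; λ = -3: alg = 1, geom = 1

Step 1 — factor the characteristic polynomial to read off the algebraic multiplicities:
  χ_A(x) = (x + 3)*(x + 4)^2

Step 2 — compute geometric multiplicities via the rank-nullity identity g(λ) = n − rank(A − λI):
  rank(A − (-4)·I) = 2, so dim ker(A − (-4)·I) = n − 2 = 1
  rank(A − (-3)·I) = 2, so dim ker(A − (-3)·I) = n − 2 = 1

Summary:
  λ = -4: algebraic multiplicity = 2, geometric multiplicity = 1
  λ = -3: algebraic multiplicity = 1, geometric multiplicity = 1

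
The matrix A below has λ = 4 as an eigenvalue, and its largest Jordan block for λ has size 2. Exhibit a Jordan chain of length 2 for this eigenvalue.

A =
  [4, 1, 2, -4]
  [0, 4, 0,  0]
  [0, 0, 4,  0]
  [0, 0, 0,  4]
A Jordan chain for λ = 4 of length 2:
v_1 = (1, 0, 0, 0)ᵀ
v_2 = (0, 1, 0, 0)ᵀ

Let N = A − (4)·I. We want v_2 with N^2 v_2 = 0 but N^1 v_2 ≠ 0; then v_{j-1} := N · v_j for j = 2, …, 2.

Pick v_2 = (0, 1, 0, 0)ᵀ.
Then v_1 = N · v_2 = (1, 0, 0, 0)ᵀ.

Sanity check: (A − (4)·I) v_1 = (0, 0, 0, 0)ᵀ = 0. ✓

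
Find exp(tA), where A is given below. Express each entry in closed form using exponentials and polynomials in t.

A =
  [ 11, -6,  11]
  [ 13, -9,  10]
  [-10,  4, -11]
e^{tA} =
  [4*t^2*exp(-3*t) + 14*t*exp(-3*t) + exp(-3*t), -2*t^2*exp(-3*t) - 6*t*exp(-3*t), 3*t^2*exp(-3*t) + 11*t*exp(-3*t)]
  [2*t^2*exp(-3*t) + 13*t*exp(-3*t), -t^2*exp(-3*t) - 6*t*exp(-3*t) + exp(-3*t), 3*t^2*exp(-3*t)/2 + 10*t*exp(-3*t)]
  [-4*t^2*exp(-3*t) - 10*t*exp(-3*t), 2*t^2*exp(-3*t) + 4*t*exp(-3*t), -3*t^2*exp(-3*t) - 8*t*exp(-3*t) + exp(-3*t)]

Strategy: write A = P · J · P⁻¹ where J is a Jordan canonical form, so e^{tA} = P · e^{tJ} · P⁻¹, and e^{tJ} can be computed block-by-block.

A has Jordan form
J =
  [-3,  1,  0]
  [ 0, -3,  1]
  [ 0,  0, -3]
(up to reordering of blocks).

Per-block formulas:
  For a 3×3 Jordan block J_3(-3): exp(t · J_3(-3)) = e^(-3t)·(I + t·N + (t^2/2)·N^2), where N is the 3×3 nilpotent shift.

After assembling e^{tJ} and conjugating by P, we get:

e^{tA} =
  [4*t^2*exp(-3*t) + 14*t*exp(-3*t) + exp(-3*t), -2*t^2*exp(-3*t) - 6*t*exp(-3*t), 3*t^2*exp(-3*t) + 11*t*exp(-3*t)]
  [2*t^2*exp(-3*t) + 13*t*exp(-3*t), -t^2*exp(-3*t) - 6*t*exp(-3*t) + exp(-3*t), 3*t^2*exp(-3*t)/2 + 10*t*exp(-3*t)]
  [-4*t^2*exp(-3*t) - 10*t*exp(-3*t), 2*t^2*exp(-3*t) + 4*t*exp(-3*t), -3*t^2*exp(-3*t) - 8*t*exp(-3*t) + exp(-3*t)]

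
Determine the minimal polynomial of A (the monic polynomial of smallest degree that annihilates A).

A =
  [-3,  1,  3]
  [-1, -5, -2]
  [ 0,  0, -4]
x^3 + 12*x^2 + 48*x + 64

The characteristic polynomial is χ_A(x) = (x + 4)^3, so the eigenvalues are known. The minimal polynomial is
  m_A(x) = Π_λ (x − λ)^{k_λ}
where k_λ is the size of the *largest* Jordan block for λ (equivalently, the smallest k with (A − λI)^k v = 0 for every generalised eigenvector v of λ).

  λ = -4: largest Jordan block has size 3, contributing (x + 4)^3

So m_A(x) = (x + 4)^3 = x^3 + 12*x^2 + 48*x + 64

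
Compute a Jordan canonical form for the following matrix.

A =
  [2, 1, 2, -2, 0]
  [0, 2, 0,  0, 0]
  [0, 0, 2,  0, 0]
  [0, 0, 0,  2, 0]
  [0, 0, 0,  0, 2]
J_2(2) ⊕ J_1(2) ⊕ J_1(2) ⊕ J_1(2)

The characteristic polynomial is
  det(x·I − A) = x^5 - 10*x^4 + 40*x^3 - 80*x^2 + 80*x - 32 = (x - 2)^5

Eigenvalues and multiplicities (the geometric multiplicity of λ is n − rank(A − λI), which equals the number of Jordan blocks for λ):
  λ = 2: algebraic multiplicity = 5, geometric multiplicity = 4

Determining the block sizes for each eigenvalue:
  λ = 2: 4 blocks summing to 5 forces exactly one block of size 2 and the rest size 1 → block sizes [2, 1, 1, 1]

Assembling the blocks gives a Jordan form
J =
  [2, 1, 0, 0, 0]
  [0, 2, 0, 0, 0]
  [0, 0, 2, 0, 0]
  [0, 0, 0, 2, 0]
  [0, 0, 0, 0, 2]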